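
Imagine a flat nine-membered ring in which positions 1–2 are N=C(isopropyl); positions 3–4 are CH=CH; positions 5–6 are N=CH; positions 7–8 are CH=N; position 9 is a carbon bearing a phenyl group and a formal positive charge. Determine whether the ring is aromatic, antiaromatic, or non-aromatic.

All ring atoms are sp² and supply a p orbital to the ring (every atom in a ring double bond is sp² and brings one electron to the p orbital; each =N– nitrogen is pyridine-type (lone pair in the sp² plane, one electron in the p orbital); the carbocation has an empty p orbital); the conjugation is uninterrupted.
Counting π electrons: 4 × 2 = 8 from the double-bond units + 0 from the C(phenyl)(+) atom = 8.
A 4n π count (8, n = 2) in a planar conjugated ring means antiaromatic.

Antiaromatic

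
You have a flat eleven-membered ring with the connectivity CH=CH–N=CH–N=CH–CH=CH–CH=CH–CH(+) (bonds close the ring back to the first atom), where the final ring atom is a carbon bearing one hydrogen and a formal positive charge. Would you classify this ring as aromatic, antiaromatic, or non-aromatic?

Aromatic

Every ring atom contributes a p orbital perpendicular to the ring (the double-bond atoms are sp², each contributing one p electron; each sp² =N– keeps its lone pair in-plane and puts one electron into the π system; the carbocation has an empty p orbital), so the π system is cyclic and fully conjugated.
π-electron count: 5 × 2 = 10 from the double-bond units + 0 from the CH(+) atom = 10.
With 10 π electrons (n = 2), the Hückel 4n+2 condition holds.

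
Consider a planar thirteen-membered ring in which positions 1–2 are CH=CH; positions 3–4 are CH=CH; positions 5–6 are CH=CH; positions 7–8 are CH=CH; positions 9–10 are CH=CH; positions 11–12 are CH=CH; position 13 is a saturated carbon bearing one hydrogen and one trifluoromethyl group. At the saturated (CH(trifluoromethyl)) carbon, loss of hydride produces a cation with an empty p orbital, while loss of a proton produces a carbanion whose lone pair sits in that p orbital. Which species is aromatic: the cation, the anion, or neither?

The anion

In both ions every ring atom is sp² and contributes a p orbital, so both rings are fully conjugated.
Cation: 6 × 2 + 0 = 12 π electrons → 4(3), antiaromatic.
Anion: 6 × 2 + 2 = 14 π electrons → 4(3)+2, aromatic.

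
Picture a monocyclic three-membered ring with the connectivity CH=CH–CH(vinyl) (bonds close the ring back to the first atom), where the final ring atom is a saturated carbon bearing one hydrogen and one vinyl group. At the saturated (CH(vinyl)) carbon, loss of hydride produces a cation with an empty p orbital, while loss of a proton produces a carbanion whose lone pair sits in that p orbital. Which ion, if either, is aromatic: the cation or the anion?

Both ions have a continuous loop of p orbitals — each ring atom is sp².
Cation: 1 × 2 + 0 = 2 π electrons → 4(0)+2, aromatic.
Anion: 1 × 2 + 2 = 4 π electrons → 4(1), antiaromatic.

The cation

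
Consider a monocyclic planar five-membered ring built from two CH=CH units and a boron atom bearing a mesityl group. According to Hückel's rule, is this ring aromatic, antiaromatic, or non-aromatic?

All ring atoms are sp² and supply a p orbital to the ring (every atom in a ring double bond is sp² and brings one electron to the p orbital; the boron has an empty p orbital); the conjugation is uninterrupted.
Counting π electrons: 2 × 2 = 4 from the double-bond units + 0 from the B(mesityl) atom = 4.
4 = 4(1); a planar, fully conjugated 4n system is antiaromatic.

Antiaromatic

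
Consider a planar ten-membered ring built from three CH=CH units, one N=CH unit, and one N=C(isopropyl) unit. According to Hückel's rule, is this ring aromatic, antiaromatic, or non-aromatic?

Every ring atom contributes a p orbital perpendicular to the ring (every atom in a ring double bond is sp² and brings one electron to the p orbital; each =N– nitrogen is pyridine-type (lone pair in the sp² plane, one electron in the p orbital)), so the π system is cyclic and fully conjugated.
Tallying contributions gives 5 × 2 = 10 from the 5 double-bond units.
10 = 4(2) + 2, which satisfies Hückel's 4n+2 rule.

Aromatic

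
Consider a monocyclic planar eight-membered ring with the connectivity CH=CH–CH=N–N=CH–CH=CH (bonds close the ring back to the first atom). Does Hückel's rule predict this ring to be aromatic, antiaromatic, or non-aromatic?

All ring atoms are sp² and supply a p orbital to the ring (every atom in a ring double bond is sp² and brings one electron to the p orbital; each =N– nitrogen is pyridine-type (lone pair in the sp² plane, one electron in the p orbital)); the conjugation is uninterrupted.
Adding the contributions, 4 × 2 = 8 from the 4 double-bond units.
A 4n π count (8, n = 2) in a planar conjugated ring means antiaromatic.

Antiaromatic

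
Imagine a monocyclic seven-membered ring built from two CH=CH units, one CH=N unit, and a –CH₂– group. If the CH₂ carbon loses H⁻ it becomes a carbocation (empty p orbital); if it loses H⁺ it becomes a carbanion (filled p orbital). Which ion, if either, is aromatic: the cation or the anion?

In either ion the ring is fully conjugated: every atom, including the new sp² carbon, supplies a p orbital.
Cation: 3 × 2 + 0 = 6 π electrons → 4(1)+2, aromatic.
Anion: 3 × 2 + 2 = 8 π electrons → 4(2), antiaromatic.

The cation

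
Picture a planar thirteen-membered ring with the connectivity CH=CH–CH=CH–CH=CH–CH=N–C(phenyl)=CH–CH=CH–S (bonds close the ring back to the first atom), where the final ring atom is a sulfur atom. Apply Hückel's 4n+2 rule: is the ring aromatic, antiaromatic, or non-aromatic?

Aromatic

All ring atoms are sp² and supply a p orbital to the ring (each doubly-bonded ring atom is sp² with one p-orbital electron; each sp² =N– keeps its lone pair in-plane and puts one electron into the π system; the sulfur donates one lone pair from its p orbital); the conjugation is uninterrupted.
Tallying contributions gives 6 × 2 = 12 from the double-bond units + 2 from the S atom = 14.
With 14 π electrons (n = 3), the Hückel 4n+2 condition holds.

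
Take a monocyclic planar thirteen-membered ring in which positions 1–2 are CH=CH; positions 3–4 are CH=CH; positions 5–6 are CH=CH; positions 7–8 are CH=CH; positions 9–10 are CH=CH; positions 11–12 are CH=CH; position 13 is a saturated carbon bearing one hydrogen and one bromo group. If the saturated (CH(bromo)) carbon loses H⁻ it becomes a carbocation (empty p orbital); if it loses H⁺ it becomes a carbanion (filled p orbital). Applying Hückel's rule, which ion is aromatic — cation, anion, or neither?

The anion

In either ion the ring is fully conjugated: every atom, including the new sp² carbon, supplies a p orbital.
Cation: 6 × 2 + 0 = 12 π electrons → 4(3), antiaromatic.
Anion: 6 × 2 + 2 = 14 π electrons → 4(3)+2, aromatic.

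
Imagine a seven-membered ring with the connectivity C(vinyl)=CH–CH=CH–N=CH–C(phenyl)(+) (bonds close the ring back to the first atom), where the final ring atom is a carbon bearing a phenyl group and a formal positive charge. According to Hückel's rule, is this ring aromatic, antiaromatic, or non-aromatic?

All ring atoms are sp² and supply a p orbital to the ring (the double-bond atoms are sp², each contributing one p electron; each =N– nitrogen is pyridine-type (lone pair in the sp² plane, one electron in the p orbital); the carbocation has an empty p orbital); the conjugation is uninterrupted.
Tallying contributions gives 3 × 2 = 6 from the double-bond units + 0 from the C(phenyl)(+) atom = 6.
That gives a 4n+2 count (6, n = 1).

Aromatic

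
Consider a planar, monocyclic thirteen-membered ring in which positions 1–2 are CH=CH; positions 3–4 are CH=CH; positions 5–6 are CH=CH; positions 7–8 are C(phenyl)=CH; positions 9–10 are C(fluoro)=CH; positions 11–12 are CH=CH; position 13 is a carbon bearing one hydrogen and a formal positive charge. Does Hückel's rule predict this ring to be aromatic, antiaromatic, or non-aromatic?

Antiaromatic

Check conjugation: every atom in a ring double bond is sp² and brings one electron to the p orbital; the carbocation has an empty p orbital — every position has a p orbital, so the cyclic π system is continuous.
Tallying contributions gives 6 × 2 = 12 from the double-bond units + 0 from the CH(+) atom = 12.
12 is a 4n count (n = 3), so the planar conjugated ring is antiaromatic.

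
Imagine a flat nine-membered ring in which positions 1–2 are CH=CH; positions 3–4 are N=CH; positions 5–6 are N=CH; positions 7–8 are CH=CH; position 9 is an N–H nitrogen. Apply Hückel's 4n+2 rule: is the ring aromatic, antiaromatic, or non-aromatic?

All ring atoms are sp² and supply a p orbital to the ring (every atom in a ring double bond is sp² and brings one electron to the p orbital; each =N– nitrogen is pyridine-type (lone pair in the sp² plane, one electron in the p orbital); the pyrrole-type nitrogen donates its lone pair from the p orbital); the conjugation is uninterrupted.
Counting π electrons: 4 × 2 = 8 from the double-bond units + 2 from the NH atom = 10.
Since 10 = 4·2 + 2, the ring meets the 4n+2 criterion.

Aromatic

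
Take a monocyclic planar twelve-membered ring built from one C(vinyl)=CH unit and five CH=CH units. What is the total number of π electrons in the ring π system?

The p orbitals form a continuous loop: the double-bond atoms are sp², each contributing one p electron. The ring is fully conjugated.
π-electron count: 6 × 2 = 12 from the 6 double-bond units.

12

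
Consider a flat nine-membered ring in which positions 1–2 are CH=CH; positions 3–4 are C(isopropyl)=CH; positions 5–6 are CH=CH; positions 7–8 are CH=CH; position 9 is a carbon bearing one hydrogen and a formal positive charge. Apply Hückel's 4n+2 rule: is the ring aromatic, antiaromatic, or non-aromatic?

Antiaromatic

All ring atoms are sp² and supply a p orbital to the ring (the double-bond atoms are sp², each contributing one p electron; the carbocation has an empty p orbital); the conjugation is uninterrupted.
Tallying contributions gives 4 × 2 = 8 from the double-bond units + 0 from the CH(+) atom = 8.
8 = 4(2); a planar, fully conjugated 4n system is antiaromatic.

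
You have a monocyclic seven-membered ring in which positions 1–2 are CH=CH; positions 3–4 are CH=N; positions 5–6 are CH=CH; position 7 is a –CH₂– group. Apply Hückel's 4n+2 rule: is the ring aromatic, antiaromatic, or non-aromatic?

Non-aromatic

The CH2 position has four σ bonds — the tetrahedral CH₂ carbon is sp³ and has no p orbital in the ring π system — so the cyclic conjugation is interrupted.
Without a continuous loop of overlapping p orbitals the Hückel electron count never comes into play.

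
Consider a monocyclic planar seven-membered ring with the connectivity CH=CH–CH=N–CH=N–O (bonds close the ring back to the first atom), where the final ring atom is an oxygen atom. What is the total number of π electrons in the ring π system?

All ring atoms are sp² and supply a p orbital to the ring (each doubly-bonded ring atom is sp² with one p-orbital electron; each sp² =N– keeps its lone pair in-plane and puts one electron into the π system; the oxygen donates one lone pair from its p orbital); the conjugation is uninterrupted.
π-electron count: 3 × 2 = 6 from the double-bond units + 2 from the O atom = 8.

8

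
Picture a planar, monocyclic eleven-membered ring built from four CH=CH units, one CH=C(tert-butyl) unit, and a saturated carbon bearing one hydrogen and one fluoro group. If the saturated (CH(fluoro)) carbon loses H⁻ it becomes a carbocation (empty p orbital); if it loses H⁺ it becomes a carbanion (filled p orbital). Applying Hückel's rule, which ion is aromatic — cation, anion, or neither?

Both ions have a continuous loop of p orbitals — each ring atom is sp².
Cation: 5 × 2 + 0 = 10 π electrons → 4(2)+2, aromatic.
Anion: 5 × 2 + 2 = 12 π electrons → 4(3), antiaromatic.

The cation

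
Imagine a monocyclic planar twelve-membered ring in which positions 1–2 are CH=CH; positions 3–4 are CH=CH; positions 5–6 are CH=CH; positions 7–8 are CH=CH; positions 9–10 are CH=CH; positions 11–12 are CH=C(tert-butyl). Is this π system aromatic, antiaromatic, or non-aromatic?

Antiaromatic

All ring atoms are sp² and supply a p orbital to the ring (each doubly-bonded ring atom is sp² with one p-orbital electron); the conjugation is uninterrupted.
Adding the contributions, 6 × 2 = 12 from the 6 double-bond units.
12 = 4(3); a planar, fully conjugated 4n system is antiaromatic.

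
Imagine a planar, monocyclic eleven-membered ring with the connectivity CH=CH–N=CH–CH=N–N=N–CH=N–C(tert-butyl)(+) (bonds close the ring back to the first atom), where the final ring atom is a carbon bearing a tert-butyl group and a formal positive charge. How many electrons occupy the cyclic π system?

Check conjugation: every atom in a ring double bond is sp² and brings one electron to the p orbital; each =N– nitrogen is pyridine-type (lone pair in the sp² plane, one electron in the p orbital); the carbocation has an empty p orbital — every position has a p orbital, so the cyclic π system is continuous.
Counting π electrons: 5 × 2 = 10 from the double-bond units + 0 from the C(tert-butyl)(+) atom = 10.

10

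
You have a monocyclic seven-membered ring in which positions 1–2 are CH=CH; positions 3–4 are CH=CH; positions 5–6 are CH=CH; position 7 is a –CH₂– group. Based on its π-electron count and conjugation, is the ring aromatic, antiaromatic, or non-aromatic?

At the CH2 position, the tetrahedral CH₂ carbon is sp³ and has no p orbital in the ring π system; the ring's p-orbital overlap is broken there.
Without a continuous loop of overlapping p orbitals the Hückel electron count never comes into play.

Non-aromatic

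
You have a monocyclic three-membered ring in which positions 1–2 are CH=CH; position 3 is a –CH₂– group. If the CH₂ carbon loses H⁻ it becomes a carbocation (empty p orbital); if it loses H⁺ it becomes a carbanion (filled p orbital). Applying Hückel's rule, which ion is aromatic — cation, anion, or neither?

The cation

Once that carbon is sp², every ring atom has a p orbital and both ions are fully conjugated.
Cation: 1 × 2 + 0 = 2 π electrons → 4(0)+2, aromatic.
Anion: 1 × 2 + 2 = 4 π electrons → 4(1), antiaromatic.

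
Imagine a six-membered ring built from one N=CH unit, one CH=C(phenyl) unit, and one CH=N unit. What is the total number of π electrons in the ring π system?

6

Check conjugation: the double-bond atoms are sp², each contributing one p electron; the doubly-bonded nitrogens are pyridine-type — their lone pairs lie in the ring plane, leaving one electron in the p orbital — every position has a p orbital, so the cyclic π system is continuous.
Adding the contributions, 3 × 2 = 6 from the 3 double-bond units.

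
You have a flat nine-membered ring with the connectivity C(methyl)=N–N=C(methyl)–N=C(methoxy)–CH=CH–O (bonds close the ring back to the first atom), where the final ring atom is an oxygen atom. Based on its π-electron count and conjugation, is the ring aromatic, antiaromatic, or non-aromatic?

All ring atoms are sp² and supply a p orbital to the ring (each doubly-bonded ring atom is sp² with one p-orbital electron; the doubly-bonded nitrogens are pyridine-type — their lone pairs lie in the ring plane, leaving one electron in the p orbital; the oxygen donates one lone pair from its p orbital); the conjugation is uninterrupted.
Counting π electrons: 4 × 2 = 8 from the double-bond units + 2 from the O atom = 10.
That gives a 4n+2 count (10, n = 2).

Aromatic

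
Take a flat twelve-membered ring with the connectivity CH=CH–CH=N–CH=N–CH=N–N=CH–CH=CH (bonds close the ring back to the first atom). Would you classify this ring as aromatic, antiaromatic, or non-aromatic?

Every ring atom contributes a p orbital perpendicular to the ring (the double-bond atoms are sp², each contributing one p electron; each sp² =N– keeps its lone pair in-plane and puts one electron into the π system), so the π system is cyclic and fully conjugated.
Counting π electrons: 6 × 2 = 12 from the 6 double-bond units.
12 is a 4n count (n = 3), so the planar conjugated ring is antiaromatic.

Antiaromatic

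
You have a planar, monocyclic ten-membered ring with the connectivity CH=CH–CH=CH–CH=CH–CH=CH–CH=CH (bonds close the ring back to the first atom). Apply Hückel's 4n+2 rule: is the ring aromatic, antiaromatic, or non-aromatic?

Check conjugation: the double-bond atoms are sp², each contributing one p electron — every position has a p orbital, so the cyclic π system is continuous.
Counting π electrons: 5 × 2 = 10 from the 5 double-bond units.
10 = 4(2) + 2, which satisfies Hückel's 4n+2 rule.

Aromatic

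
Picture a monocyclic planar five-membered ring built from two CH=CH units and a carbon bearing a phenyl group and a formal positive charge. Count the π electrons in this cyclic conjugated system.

Every ring atom contributes a p orbital perpendicular to the ring (the double-bond atoms are sp², each contributing one p electron; the carbocation has an empty p orbital), so the π system is cyclic and fully conjugated.
Adding the contributions, 2 × 2 = 4 from the double-bond units + 0 from the C(phenyl)(+) atom = 4.

4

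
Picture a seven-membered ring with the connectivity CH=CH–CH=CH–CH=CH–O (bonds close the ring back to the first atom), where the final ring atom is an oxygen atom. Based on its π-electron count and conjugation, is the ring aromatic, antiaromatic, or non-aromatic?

Antiaromatic

The p orbitals form a continuous loop: each doubly-bonded ring atom is sp² with one p-orbital electron; the oxygen donates one lone pair from its p orbital. The ring is fully conjugated.
Tallying contributions gives 3 × 2 = 6 from the double-bond units + 2 from the O atom = 8.
With 8 = 4·2 π electrons, Hückel's rule classifies the planar ring as antiaromatic.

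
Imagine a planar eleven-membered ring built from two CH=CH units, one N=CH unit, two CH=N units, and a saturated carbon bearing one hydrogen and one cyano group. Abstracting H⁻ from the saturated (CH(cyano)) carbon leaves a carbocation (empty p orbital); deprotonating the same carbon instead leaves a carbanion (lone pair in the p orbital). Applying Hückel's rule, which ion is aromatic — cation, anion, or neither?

Once that carbon is sp², every ring atom has a p orbital and both ions are fully conjugated.
Cation: 5 × 2 + 0 = 10 π electrons → 4(2)+2, aromatic.
Anion: 5 × 2 + 2 = 12 π electrons → 4(3), antiaromatic.

The cation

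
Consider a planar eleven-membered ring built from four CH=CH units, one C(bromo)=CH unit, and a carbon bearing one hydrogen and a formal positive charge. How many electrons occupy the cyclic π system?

10

Every ring atom contributes a p orbital perpendicular to the ring (each doubly-bonded ring atom is sp² with one p-orbital electron; the carbocation has an empty p orbital), so the π system is cyclic and fully conjugated.
Adding the contributions, 5 × 2 = 10 from the double-bond units + 0 from the CH(+) atom = 10.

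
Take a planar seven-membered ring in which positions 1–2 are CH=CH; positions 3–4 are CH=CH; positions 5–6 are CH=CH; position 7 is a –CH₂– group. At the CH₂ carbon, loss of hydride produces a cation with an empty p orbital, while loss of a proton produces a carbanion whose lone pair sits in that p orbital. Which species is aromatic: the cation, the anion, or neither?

In both ions every ring atom is sp² and contributes a p orbital, so both rings are fully conjugated.
Cation: 3 × 2 + 0 = 6 π electrons → 4(1)+2, aromatic.
Anion: 3 × 2 + 2 = 8 π electrons → 4(2), antiaromatic.

The cation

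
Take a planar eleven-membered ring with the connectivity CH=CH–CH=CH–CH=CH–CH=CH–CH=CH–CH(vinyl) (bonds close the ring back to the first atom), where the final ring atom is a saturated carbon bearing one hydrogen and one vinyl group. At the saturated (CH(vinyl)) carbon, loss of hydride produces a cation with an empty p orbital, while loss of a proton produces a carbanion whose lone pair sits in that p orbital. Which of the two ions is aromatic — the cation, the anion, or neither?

In both ions every ring atom is sp² and contributes a p orbital, so both rings are fully conjugated.
Cation: 5 × 2 + 0 = 10 π electrons → 4(2)+2, aromatic.
Anion: 5 × 2 + 2 = 12 π electrons → 4(3), antiaromatic.

The cation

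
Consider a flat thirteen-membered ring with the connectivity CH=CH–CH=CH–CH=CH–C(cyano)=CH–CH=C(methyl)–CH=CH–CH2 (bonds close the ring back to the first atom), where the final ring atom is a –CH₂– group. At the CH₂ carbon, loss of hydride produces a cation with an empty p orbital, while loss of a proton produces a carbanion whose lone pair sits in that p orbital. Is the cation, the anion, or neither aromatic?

The anion

Both ions have a continuous loop of p orbitals — each ring atom is sp².
Cation: 6 × 2 + 0 = 12 π electrons → 4(3), antiaromatic.
Anion: 6 × 2 + 2 = 14 π electrons → 4(3)+2, aromatic.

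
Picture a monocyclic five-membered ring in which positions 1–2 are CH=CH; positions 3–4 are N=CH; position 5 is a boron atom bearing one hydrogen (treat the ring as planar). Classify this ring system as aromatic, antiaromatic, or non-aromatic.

Antiaromatic

The p orbitals form a continuous loop: the double-bond atoms are sp², each contributing one p electron; each sp² =N– keeps its lone pair in-plane and puts one electron into the π system; the boron has an empty p orbital. The ring is fully conjugated.
Adding the contributions, 2 × 2 = 4 from the double-bond units + 0 from the BH atom = 4.
4 = 4(1); a planar, fully conjugated 4n system is antiaromatic.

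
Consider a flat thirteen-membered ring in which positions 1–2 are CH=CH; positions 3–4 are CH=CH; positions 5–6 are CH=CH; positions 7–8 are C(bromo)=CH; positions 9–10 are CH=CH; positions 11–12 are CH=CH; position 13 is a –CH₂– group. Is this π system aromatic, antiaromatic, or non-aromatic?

The CH2 carbon is saturated: the tetrahedral CH₂ carbon is sp³ and has no p orbital in the ring π system. Conjugation is not continuous around the ring.
A ring that is not fully conjugated cannot be aromatic or antiaromatic regardless of its π-electron count.

Non-aromatic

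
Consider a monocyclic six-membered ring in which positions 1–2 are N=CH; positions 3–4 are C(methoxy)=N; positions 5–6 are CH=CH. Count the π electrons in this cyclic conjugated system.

Check conjugation: each doubly-bonded ring atom is sp² with one p-orbital electron; each sp² =N– keeps its lone pair in-plane and puts one electron into the π system — every position has a p orbital, so the cyclic π system is continuous.
Tallying contributions gives 3 × 2 = 6 from the 3 double-bond units.

6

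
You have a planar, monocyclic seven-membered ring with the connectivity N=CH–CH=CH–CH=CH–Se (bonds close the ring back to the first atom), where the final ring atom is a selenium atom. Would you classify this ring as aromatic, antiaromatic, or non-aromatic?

Antiaromatic

Every ring atom contributes a p orbital perpendicular to the ring (the double-bond atoms are sp², each contributing one p electron; each =N– nitrogen is pyridine-type (lone pair in the sp² plane, one electron in the p orbital); the selenium donates one lone pair from its p orbital), so the π system is cyclic and fully conjugated.
Counting π electrons: 3 × 2 = 6 from the double-bond units + 2 from the Se atom = 8.
8 = 4(2); a planar, fully conjugated 4n system is antiaromatic.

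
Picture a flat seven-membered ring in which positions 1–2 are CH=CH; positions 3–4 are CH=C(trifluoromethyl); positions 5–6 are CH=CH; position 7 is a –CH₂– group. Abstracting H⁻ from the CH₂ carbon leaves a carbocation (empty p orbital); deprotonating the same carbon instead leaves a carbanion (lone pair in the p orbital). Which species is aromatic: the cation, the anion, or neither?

In both ions every ring atom is sp² and contributes a p orbital, so both rings are fully conjugated.
Cation: 3 × 2 + 0 = 6 π electrons → 4(1)+2, aromatic.
Anion: 3 × 2 + 2 = 8 π electrons → 4(2), antiaromatic.

The cation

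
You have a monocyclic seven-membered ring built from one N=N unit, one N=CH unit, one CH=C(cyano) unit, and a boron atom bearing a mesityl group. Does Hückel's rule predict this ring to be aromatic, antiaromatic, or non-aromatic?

Every ring atom contributes a p orbital perpendicular to the ring (each doubly-bonded ring atom is sp² with one p-orbital electron; the doubly-bonded nitrogens are pyridine-type — their lone pairs lie in the ring plane, leaving one electron in the p orbital; the boron has an empty p orbital), so the π system is cyclic and fully conjugated.
Tallying contributions gives 3 × 2 = 6 from the double-bond units + 0 from the B(mesityl) atom = 6.
With 6 π electrons (n = 1), the Hückel 4n+2 condition holds.

Aromatic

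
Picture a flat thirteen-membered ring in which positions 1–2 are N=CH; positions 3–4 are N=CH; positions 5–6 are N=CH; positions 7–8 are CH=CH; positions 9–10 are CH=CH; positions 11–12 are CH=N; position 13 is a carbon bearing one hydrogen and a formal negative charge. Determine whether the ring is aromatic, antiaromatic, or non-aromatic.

All ring atoms are sp² and supply a p orbital to the ring (every atom in a ring double bond is sp² and brings one electron to the p orbital; each sp² =N– keeps its lone pair in-plane and puts one electron into the π system; the carbanion's lone pair occupies the p orbital); the conjugation is uninterrupted.
π-electron count: 6 × 2 = 12 from the double-bond units + 2 from the CH(-) atom = 14.
That gives a 4n+2 count (14, n = 3).

Aromatic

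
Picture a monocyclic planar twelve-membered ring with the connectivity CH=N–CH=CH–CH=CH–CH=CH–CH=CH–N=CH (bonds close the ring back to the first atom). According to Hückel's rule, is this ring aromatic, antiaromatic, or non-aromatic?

Antiaromatic

Check conjugation: each doubly-bonded ring atom is sp² with one p-orbital electron; the doubly-bonded nitrogens are pyridine-type — their lone pairs lie in the ring plane, leaving one electron in the p orbital — every position has a p orbital, so the cyclic π system is continuous.
Tallying contributions gives 6 × 2 = 12 from the 6 double-bond units.
With 12 = 4·3 π electrons, Hückel's rule classifies the planar ring as antiaromatic.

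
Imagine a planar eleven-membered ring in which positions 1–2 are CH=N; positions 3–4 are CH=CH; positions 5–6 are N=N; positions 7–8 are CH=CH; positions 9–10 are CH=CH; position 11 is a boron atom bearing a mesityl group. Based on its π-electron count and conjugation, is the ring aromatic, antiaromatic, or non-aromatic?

Aromatic

The p orbitals form a continuous loop: every atom in a ring double bond is sp² and brings one electron to the p orbital; the doubly-bonded nitrogens are pyridine-type — their lone pairs lie in the ring plane, leaving one electron in the p orbital; the boron has an empty p orbital. The ring is fully conjugated.
Adding the contributions, 5 × 2 = 10 from the double-bond units + 0 from the B(mesityl) atom = 10.
That gives a 4n+2 count (10, n = 2).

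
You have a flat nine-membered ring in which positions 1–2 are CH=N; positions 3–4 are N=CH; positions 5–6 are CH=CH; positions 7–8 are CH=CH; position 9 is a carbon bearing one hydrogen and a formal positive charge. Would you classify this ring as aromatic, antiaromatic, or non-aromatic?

The p orbitals form a continuous loop: each doubly-bonded ring atom is sp² with one p-orbital electron; each sp² =N– keeps its lone pair in-plane and puts one electron into the π system; the carbocation has an empty p orbital. The ring is fully conjugated.
Adding the contributions, 4 × 2 = 8 from the double-bond units + 0 from the CH(+) atom = 8.
With 8 = 4·2 π electrons, Hückel's rule classifies the planar ring as antiaromatic.

Antiaromatic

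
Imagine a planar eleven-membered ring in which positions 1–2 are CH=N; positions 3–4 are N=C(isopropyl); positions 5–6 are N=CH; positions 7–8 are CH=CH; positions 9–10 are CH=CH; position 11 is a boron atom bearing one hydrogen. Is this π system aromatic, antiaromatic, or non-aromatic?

Aromatic

Check conjugation: each doubly-bonded ring atom is sp² with one p-orbital electron; each =N– nitrogen is pyridine-type (lone pair in the sp² plane, one electron in the p orbital); the boron has an empty p orbital — every position has a p orbital, so the cyclic π system is continuous.
π-electron count: 5 × 2 = 10 from the double-bond units + 0 from the BH atom = 10.
Since 10 = 4·2 + 2, the ring meets the 4n+2 criterion.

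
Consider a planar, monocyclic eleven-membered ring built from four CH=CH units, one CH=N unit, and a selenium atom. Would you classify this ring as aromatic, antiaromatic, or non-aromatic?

Antiaromatic

Check conjugation: every atom in a ring double bond is sp² and brings one electron to the p orbital; each =N– nitrogen is pyridine-type (lone pair in the sp² plane, one electron in the p orbital); the selenium donates one lone pair from its p orbital — every position has a p orbital, so the cyclic π system is continuous.
Counting π electrons: 5 × 2 = 10 from the double-bond units + 2 from the Se atom = 12.
12 is a 4n count (n = 3), so the planar conjugated ring is antiaromatic.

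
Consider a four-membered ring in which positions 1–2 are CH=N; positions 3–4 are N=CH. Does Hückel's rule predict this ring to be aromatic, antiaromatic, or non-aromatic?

Antiaromatic

All ring atoms are sp² and supply a p orbital to the ring (each doubly-bonded ring atom is sp² with one p-orbital electron; each sp² =N– keeps its lone pair in-plane and puts one electron into the π system); the conjugation is uninterrupted.
Counting π electrons: 2 × 2 = 4 from the 2 double-bond units.
4 = 4(1); a planar, fully conjugated 4n system is antiaromatic.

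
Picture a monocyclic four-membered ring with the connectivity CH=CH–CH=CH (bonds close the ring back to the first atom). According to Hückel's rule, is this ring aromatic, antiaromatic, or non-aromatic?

The p orbitals form a continuous loop: the double-bond atoms are sp², each contributing one p electron. The ring is fully conjugated.
Counting π electrons: 2 × 2 = 4 from the 2 double-bond units.
4 is a 4n count (n = 1), so the planar conjugated ring is antiaromatic.
This is cyclobutadiene.

Antiaromatic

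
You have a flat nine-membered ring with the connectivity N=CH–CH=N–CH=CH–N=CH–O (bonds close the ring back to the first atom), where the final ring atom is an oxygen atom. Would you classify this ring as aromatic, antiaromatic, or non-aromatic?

Aromatic

All ring atoms are sp² and supply a p orbital to the ring (each doubly-bonded ring atom is sp² with one p-orbital electron; each =N– nitrogen is pyridine-type (lone pair in the sp² plane, one electron in the p orbital); the oxygen donates one lone pair from its p orbital); the conjugation is uninterrupted.
π-electron count: 4 × 2 = 8 from the double-bond units + 2 from the O atom = 10.
10 = 4(2) + 2, which satisfies Hückel's 4n+2 rule.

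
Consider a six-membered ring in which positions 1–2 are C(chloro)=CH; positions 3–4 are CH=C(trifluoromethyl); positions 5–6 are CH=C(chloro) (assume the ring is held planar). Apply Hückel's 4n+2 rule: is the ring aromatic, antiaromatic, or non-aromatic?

Aromatic

Every ring atom contributes a p orbital perpendicular to the ring (each doubly-bonded ring atom is sp² with one p-orbital electron), so the π system is cyclic and fully conjugated.
Counting π electrons: 3 × 2 = 6 from the 3 double-bond units.
6 = 4(1) + 2, which satisfies Hückel's 4n+2 rule.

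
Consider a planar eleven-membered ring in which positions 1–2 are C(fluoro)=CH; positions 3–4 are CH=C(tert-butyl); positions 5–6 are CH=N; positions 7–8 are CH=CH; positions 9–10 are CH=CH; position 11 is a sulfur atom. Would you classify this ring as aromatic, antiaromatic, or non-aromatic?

All ring atoms are sp² and supply a p orbital to the ring (the double-bond atoms are sp², each contributing one p electron; the doubly-bonded nitrogens are pyridine-type — their lone pairs lie in the ring plane, leaving one electron in the p orbital; the sulfur donates one lone pair from its p orbital); the conjugation is uninterrupted.
Tallying contributions gives 5 × 2 = 10 from the double-bond units + 2 from the S atom = 12.
A 4n π count (12, n = 3) in a planar conjugated ring means antiaromatic.

Antiaromatic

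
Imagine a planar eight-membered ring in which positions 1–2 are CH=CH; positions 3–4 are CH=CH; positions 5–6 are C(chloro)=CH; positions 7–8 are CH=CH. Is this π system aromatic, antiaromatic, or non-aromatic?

Antiaromatic

Every ring atom contributes a p orbital perpendicular to the ring (the double-bond atoms are sp², each contributing one p electron), so the π system is cyclic and fully conjugated.
Tallying contributions gives 4 × 2 = 8 from the 4 double-bond units.
8 = 4(2); a planar, fully conjugated 4n system is antiaromatic.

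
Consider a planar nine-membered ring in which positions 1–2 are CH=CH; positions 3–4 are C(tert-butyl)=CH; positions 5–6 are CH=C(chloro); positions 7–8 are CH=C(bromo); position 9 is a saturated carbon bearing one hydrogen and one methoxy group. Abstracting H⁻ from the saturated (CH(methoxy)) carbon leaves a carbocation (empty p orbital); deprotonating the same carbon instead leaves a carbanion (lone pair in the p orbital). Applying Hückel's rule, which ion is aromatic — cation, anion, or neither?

Both ions have a continuous loop of p orbitals — each ring atom is sp².
Cation: 4 × 2 + 0 = 8 π electrons → 4(2), antiaromatic.
Anion: 4 × 2 + 2 = 10 π electrons → 4(2)+2, aromatic.

The anion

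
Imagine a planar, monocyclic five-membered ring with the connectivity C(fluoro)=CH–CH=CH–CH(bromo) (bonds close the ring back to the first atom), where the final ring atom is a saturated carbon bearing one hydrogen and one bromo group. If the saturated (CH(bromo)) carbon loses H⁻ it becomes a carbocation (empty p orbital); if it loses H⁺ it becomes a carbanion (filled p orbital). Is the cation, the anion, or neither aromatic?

The anion

In both ions every ring atom is sp² and contributes a p orbital, so both rings are fully conjugated.
Cation: 2 × 2 + 0 = 4 π electrons → 4(1), antiaromatic.
Anion: 2 × 2 + 2 = 6 π electrons → 4(1)+2, aromatic.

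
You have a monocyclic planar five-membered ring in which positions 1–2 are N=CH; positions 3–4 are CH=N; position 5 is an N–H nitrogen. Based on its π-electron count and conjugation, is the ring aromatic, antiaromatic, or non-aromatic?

Check conjugation: every atom in a ring double bond is sp² and brings one electron to the p orbital; the doubly-bonded nitrogens are pyridine-type — their lone pairs lie in the ring plane, leaving one electron in the p orbital; the pyrrole-type nitrogen donates its lone pair from the p orbital — every position has a p orbital, so the cyclic π system is continuous.
π-electron count: 2 × 2 = 4 from the double-bond units + 2 from the NH atom = 6.
That gives a 4n+2 count (6, n = 1).

Aromatic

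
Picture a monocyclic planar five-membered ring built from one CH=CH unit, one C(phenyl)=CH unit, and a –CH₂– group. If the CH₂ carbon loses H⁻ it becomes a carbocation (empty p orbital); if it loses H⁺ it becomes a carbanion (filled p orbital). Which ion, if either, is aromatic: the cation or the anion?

In both ions every ring atom is sp² and contributes a p orbital, so both rings are fully conjugated.
Cation: 2 × 2 + 0 = 4 π electrons → 4(1), antiaromatic.
Anion: 2 × 2 + 2 = 6 π electrons → 4(1)+2, aromatic.

The anion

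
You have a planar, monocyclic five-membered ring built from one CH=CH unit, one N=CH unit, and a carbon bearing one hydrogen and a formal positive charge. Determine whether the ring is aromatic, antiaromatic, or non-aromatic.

Antiaromatic

Check conjugation: every atom in a ring double bond is sp² and brings one electron to the p orbital; the doubly-bonded nitrogens are pyridine-type — their lone pairs lie in the ring plane, leaving one electron in the p orbital; the carbocation has an empty p orbital — every position has a p orbital, so the cyclic π system is continuous.
Counting π electrons: 2 × 2 = 4 from the double-bond units + 0 from the CH(+) atom = 4.
With 4 = 4·1 π electrons, Hückel's rule classifies the planar ring as antiaromatic.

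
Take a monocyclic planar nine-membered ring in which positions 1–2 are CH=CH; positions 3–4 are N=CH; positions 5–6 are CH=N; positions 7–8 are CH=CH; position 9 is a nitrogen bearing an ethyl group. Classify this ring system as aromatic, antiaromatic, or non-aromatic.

All ring atoms are sp² and supply a p orbital to the ring (each doubly-bonded ring atom is sp² with one p-orbital electron; each sp² =N– keeps its lone pair in-plane and puts one electron into the π system; the pyrrole-type nitrogen donates its lone pair from the p orbital); the conjugation is uninterrupted.
Tallying contributions gives 4 × 2 = 8 from the double-bond units + 2 from the N(ethyl) atom = 10.
With 10 π electrons (n = 2), the Hückel 4n+2 condition holds.

Aromatic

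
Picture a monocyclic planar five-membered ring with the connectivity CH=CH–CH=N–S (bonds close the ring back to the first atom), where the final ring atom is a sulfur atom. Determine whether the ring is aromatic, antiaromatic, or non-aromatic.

The p orbitals form a continuous loop: each doubly-bonded ring atom is sp² with one p-orbital electron; each =N– nitrogen is pyridine-type (lone pair in the sp² plane, one electron in the p orbital); the sulfur donates one lone pair from its p orbital. The ring is fully conjugated.
Counting π electrons: 2 × 2 = 4 from the double-bond units + 2 from the S atom = 6.
That gives a 4n+2 count (6, n = 1).

Aromatic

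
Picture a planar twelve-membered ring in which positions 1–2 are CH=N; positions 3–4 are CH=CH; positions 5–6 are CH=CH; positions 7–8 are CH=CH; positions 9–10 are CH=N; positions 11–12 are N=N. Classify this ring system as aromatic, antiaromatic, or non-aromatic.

Check conjugation: each doubly-bonded ring atom is sp² with one p-orbital electron; each =N– nitrogen is pyridine-type (lone pair in the sp² plane, one electron in the p orbital) — every position has a p orbital, so the cyclic π system is continuous.
Counting π electrons: 6 × 2 = 12 from the 6 double-bond units.
A 4n π count (12, n = 3) in a planar conjugated ring means antiaromatic.

Antiaromatic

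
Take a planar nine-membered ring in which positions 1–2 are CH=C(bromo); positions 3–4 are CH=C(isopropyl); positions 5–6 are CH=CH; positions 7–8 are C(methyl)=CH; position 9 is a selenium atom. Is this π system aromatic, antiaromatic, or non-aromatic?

Aromatic

All ring atoms are sp² and supply a p orbital to the ring (each doubly-bonded ring atom is sp² with one p-orbital electron; the selenium donates one lone pair from its p orbital); the conjugation is uninterrupted.
Counting π electrons: 4 × 2 = 8 from the double-bond units + 2 from the Se atom = 10.
That gives a 4n+2 count (10, n = 2).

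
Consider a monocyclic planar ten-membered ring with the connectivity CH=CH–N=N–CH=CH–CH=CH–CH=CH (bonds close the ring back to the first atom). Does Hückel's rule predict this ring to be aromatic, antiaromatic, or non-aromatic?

Check conjugation: the double-bond atoms are sp², each contributing one p electron; each =N– nitrogen is pyridine-type (lone pair in the sp² plane, one electron in the p orbital) — every position has a p orbital, so the cyclic π system is continuous.
Tallying contributions gives 5 × 2 = 10 from the 5 double-bond units.
10 = 4(2) + 2, which satisfies Hückel's 4n+2 rule.

Aromatic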